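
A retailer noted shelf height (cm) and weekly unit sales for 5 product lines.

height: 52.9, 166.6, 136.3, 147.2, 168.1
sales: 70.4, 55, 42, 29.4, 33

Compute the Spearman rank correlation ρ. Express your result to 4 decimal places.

Rank height: 1, 4, 2, 3, 5
Rank sales: 5, 4, 3, 1, 2
d = rank(height) − rank(sales): -4, 0, -1, 2, 3; Σd² = 30
ρ = 1 − 6Σd² / [n(n²−1)] = 1 − 6×30 / (5×24) = 1 − 180/120 ≈ -0.5000

-0.5000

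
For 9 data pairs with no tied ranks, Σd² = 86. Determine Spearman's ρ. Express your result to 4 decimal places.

0.2833

ρ = 1 − 6Σd² / [n(n²−1)] = 1 − 6×86 / (9×80)
  = 1 − 516/720 = 1 − 0.71667 ≈ 0.2833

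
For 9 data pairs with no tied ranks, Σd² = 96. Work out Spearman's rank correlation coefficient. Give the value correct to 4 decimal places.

0.2000

ρ = 1 − 6Σd² / [n(n²−1)] = 1 − 6×96 / (9×80)
  = 1 − 576/720 = 1 − 0.80000 ≈ 0.2000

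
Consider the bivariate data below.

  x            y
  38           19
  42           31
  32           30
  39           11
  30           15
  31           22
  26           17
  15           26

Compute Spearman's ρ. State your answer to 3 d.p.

Rank x: 6, 8, 5, 7, 3, 4, 2, 1
Rank y: 4, 8, 7, 1, 2, 5, 3, 6
d = rank(x) − rank(y): 2, 0, -2, 6, 1, -1, -1, -5; Σd² = 72
ρ = 1 − 6Σd² / [n(n²−1)] = 1 − 6×72 / (8×63) = 1 − 432/504 ≈ 0.143

0.143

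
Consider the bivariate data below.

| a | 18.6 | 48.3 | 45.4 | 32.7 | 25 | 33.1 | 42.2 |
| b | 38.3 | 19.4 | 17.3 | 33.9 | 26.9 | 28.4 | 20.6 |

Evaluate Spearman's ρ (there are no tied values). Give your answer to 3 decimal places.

-0.857

Rank a: 1, 7, 6, 3, 2, 4, 5
Rank b: 7, 2, 1, 6, 4, 5, 3
d = rank(a) − rank(b): -6, 5, 5, -3, -2, -1, 2; Σd² = 104
ρ = 1 − 6Σd² / [n(n²−1)] = 1 − 6×104 / (7×48) = 1 − 624/336 ≈ -0.857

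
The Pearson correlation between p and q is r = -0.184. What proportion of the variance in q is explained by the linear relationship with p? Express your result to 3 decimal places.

r² = (-0.184)² = 0.034

0.034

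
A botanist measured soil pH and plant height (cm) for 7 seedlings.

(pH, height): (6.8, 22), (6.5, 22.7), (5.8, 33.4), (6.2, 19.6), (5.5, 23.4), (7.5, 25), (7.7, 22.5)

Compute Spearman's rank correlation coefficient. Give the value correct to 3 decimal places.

-0.250

Rank pH: 5, 4, 2, 3, 1, 6, 7
Rank height: 2, 4, 7, 1, 5, 6, 3
d = rank(pH) − rank(height): 3, 0, -5, 2, -4, 0, 4; Σd² = 70
ρ = 1 − 6Σd² / [n(n²−1)] = 1 − 6×70 / (7×48) = 1 − 420/336 ≈ -0.250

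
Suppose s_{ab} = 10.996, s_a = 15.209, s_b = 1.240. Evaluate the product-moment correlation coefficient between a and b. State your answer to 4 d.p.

0.5831

r = Cov(a,b) / (s_a · s_b) = 10.996 / (15.209 × 1.240)
  = 10.996 / 18.8592 ≈ 0.5831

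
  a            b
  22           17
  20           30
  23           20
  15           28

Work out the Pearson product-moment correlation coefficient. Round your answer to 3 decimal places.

n = 4, Σa = 80, Σb = 95, Σa² = 1638, Σb² = 2373, Σab = 1854
nΣab − ΣaΣb = 7416 − 7600 = -184
nΣa² − (Σa)² = 6552 − 6400 = 152; nΣb² − (Σb)² = 9492 − 9025 = 467
r = -184 / √(152 × 467) = -184 / 266.4282 ≈ -0.691

-0.691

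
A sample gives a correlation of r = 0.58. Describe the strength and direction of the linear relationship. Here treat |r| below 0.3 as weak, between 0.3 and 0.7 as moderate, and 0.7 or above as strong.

r = 0.58 > 0 so the relationship is positive.
|r| = 0.58, which falls in the moderate range.

moderate positive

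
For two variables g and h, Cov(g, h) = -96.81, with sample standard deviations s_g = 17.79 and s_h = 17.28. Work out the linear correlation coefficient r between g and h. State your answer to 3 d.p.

r = Cov(g,h) / (s_g · s_h) = -96.81 / (17.79 × 17.28)
  = -96.81 / 307.4112 ≈ -0.315

-0.315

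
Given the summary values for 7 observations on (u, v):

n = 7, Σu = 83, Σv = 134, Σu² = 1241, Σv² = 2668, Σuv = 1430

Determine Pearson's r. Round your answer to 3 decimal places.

-0.977

r = (nΣuv − ΣuΣv) / √[(nΣu² − (Σu)²)(nΣv² − (Σv)²)]
Numerator: 7×1430 − 83×134 = -1112
Denominator: √[(8687 − 6889)(18676 − 17956)] = √[1798 × 720] = 1137.7873
r = -1112 / 1137.7873 ≈ -0.977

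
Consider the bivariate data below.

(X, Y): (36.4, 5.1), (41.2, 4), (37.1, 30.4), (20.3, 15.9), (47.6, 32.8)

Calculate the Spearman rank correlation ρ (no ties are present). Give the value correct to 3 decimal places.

Rank X: 2, 4, 3, 1, 5
Rank Y: 2, 1, 4, 3, 5
d = rank(X) − rank(Y): 0, 3, -1, -2, 0; Σd² = 14
ρ = 1 − 6Σd² / [n(n²−1)] = 1 − 6×14 / (5×24) = 1 − 84/120 ≈ 0.300

0.300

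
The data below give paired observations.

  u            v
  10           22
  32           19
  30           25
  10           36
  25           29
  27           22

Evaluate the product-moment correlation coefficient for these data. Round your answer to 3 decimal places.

n = 6, Σu = 134, Σv = 153, Σu² = 3478, Σv² = 4091, Σuv = 3257
nΣuv − ΣuΣv = 19542 − 20502 = -960
nΣu² − (Σu)² = 20868 − 17956 = 2912; nΣv² − (Σv)² = 24546 − 23409 = 1137
r = -960 / √(2912 × 1137) = -960 / 1819.6000 ≈ -0.528

-0.528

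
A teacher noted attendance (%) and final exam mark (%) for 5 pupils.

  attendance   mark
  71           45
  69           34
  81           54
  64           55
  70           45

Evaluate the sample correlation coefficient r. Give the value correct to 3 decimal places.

0.199

n = 5, Σx = 355, Σy = 233, Σx² = 25359, Σy² = 11147, Σxy = 16585
nΣxy − ΣxΣy = 82925 − 82715 = 210
nΣx² − (Σx)² = 126795 − 126025 = 770; nΣy² − (Σy)² = 55735 − 54289 = 1446
r = 210 / √(770 × 1446) = 210 / 1055.1872 ≈ 0.199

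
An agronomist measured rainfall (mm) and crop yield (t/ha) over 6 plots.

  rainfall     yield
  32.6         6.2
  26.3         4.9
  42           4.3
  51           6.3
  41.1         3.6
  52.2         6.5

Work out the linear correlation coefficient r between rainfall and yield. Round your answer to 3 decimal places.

n = 6, Σx = 245.2, Σy = 31.8, Σx² = 10533.5, Σy² = 175.84, Σxy = 1320.15
nΣxy − ΣxΣy = 7920.9 − 7797.36 = 123.54
nΣx² − (Σx)² = 63201 − 60123.04 = 3077.96; nΣy² − (Σy)² = 1055.04 − 1011.24 = 43.8
r = 123.54 / √(3077.96 × 43.8) = 123.54 / 367.1711 ≈ 0.336

0.336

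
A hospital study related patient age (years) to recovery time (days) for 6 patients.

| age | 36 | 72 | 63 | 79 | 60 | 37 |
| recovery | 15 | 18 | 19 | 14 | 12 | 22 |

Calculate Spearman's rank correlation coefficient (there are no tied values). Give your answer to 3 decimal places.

-0.200

Rank age: 1, 5, 4, 6, 3, 2
Rank recovery: 3, 4, 5, 2, 1, 6
d = rank(age) − rank(recovery): -2, 1, -1, 4, 2, -4; Σd² = 42
ρ = 1 − 6Σd² / [n(n²−1)] = 1 − 6×42 / (6×35) = 1 − 252/210 ≈ -0.200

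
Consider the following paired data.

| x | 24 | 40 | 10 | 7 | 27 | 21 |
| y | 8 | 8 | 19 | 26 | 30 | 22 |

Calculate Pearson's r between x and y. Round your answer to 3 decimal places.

-0.496

n = 6, Σx = 129, Σy = 113, Σx² = 3495, Σy² = 2549, Σxy = 2156
nΣxy − ΣxΣy = 12936 − 14577 = -1641
nΣx² − (Σx)² = 20970 − 16641 = 4329; nΣy² − (Σy)² = 15294 − 12769 = 2525
r = -1641 / √(4329 × 2525) = -1641 / 3306.1647 ≈ -0.496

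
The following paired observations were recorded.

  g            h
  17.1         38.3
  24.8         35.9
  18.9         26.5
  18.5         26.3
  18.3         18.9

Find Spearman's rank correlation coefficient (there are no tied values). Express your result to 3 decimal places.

0.000

Rank g: 1, 5, 4, 3, 2
Rank h: 5, 4, 3, 2, 1
d = rank(g) − rank(h): -4, 1, 1, 1, 1; Σd² = 20
ρ = 1 − 6Σd² / [n(n²−1)] = 1 − 6×20 / (5×24) = 1 − 120/120 ≈ 0.000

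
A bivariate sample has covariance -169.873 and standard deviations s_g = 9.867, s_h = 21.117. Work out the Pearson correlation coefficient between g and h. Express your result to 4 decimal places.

-0.8153

r = Cov(g,h) / (s_g · s_h) = -169.873 / (9.867 × 21.117)
  = -169.873 / 208.3614 ≈ -0.8153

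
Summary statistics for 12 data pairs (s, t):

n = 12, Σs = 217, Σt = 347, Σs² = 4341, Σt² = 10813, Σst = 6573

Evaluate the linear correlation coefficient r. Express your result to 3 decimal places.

0.523

r = (nΣst − ΣsΣt) / √[(nΣs² − (Σs)²)(nΣt² − (Σt)²)]
Numerator: 12×6573 − 217×347 = 3577
Denominator: √[(52092 − 47089)(129756 − 120409)] = √[5003 × 9347] = 6838.3508
r = 3577 / 6838.3508 ≈ 0.523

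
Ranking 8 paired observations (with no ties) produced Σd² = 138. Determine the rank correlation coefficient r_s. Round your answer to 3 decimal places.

-0.643

ρ = 1 − 6Σd² / [n(n²−1)] = 1 − 6×138 / (8×63)
  = 1 − 828/504 = 1 − 1.6429 ≈ -0.643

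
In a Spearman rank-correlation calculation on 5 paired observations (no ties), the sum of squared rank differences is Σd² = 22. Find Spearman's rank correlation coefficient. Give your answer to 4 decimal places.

ρ = 1 − 6Σd² / [n(n²−1)] = 1 − 6×22 / (5×24)
  = 1 − 132/120 = 1 − 1.10000 ≈ -0.1000

-0.1000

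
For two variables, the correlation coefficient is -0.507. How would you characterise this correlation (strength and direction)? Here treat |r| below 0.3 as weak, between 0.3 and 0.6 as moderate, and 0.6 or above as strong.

moderate negative

r = -0.507 < 0 so the relationship is negative.
|r| = 0.507, which falls in the moderate range.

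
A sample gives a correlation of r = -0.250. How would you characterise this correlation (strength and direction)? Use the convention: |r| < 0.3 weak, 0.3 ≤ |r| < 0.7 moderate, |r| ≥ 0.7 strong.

weak negative

r = -0.250 < 0 so the relationship is negative.
|r| = 0.250, which falls in the weak range.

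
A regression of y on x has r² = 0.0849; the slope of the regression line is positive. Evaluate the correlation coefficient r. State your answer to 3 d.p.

0.291

|r| = √0.0849 = 0.291
The association is positive, so r = 0.291.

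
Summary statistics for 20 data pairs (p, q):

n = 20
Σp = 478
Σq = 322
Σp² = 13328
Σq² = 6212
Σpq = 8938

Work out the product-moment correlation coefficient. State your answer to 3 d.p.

r = (nΣpq − ΣpΣq) / √[(nΣp² − (Σp)²)(nΣq² − (Σq)²)]
Numerator: 20×8938 − 478×322 = 24844
Denominator: √[(266560 − 228484)(124240 − 103684)] = √[38076 × 20556] = 27976.6019
r = 24844 / 27976.6019 ≈ 0.888

0.888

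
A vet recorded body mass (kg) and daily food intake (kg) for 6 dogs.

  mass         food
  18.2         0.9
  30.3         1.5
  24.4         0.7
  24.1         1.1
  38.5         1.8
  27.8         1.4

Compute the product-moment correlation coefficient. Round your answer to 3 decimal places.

n = 6, Σx = 163.3, Σy = 7.4, Σx² = 4680.59, Σy² = 9.96, Σxy = 213.64
nΣxy − ΣxΣy = 1281.84 − 1208.42 = 73.42
nΣx² − (Σx)² = 28083.54 − 26666.89 = 1416.65; nΣy² − (Σy)² = 59.76 − 54.76 = 5
r = 73.42 / √(1416.65 × 5) = 73.42 / 84.1620 ≈ 0.872

0.872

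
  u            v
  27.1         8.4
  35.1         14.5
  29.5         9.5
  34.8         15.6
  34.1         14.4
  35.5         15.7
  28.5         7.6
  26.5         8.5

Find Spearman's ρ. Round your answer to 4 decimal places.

0.8810

Rank u: 2, 7, 4, 6, 5, 8, 3, 1
Rank v: 2, 6, 4, 7, 5, 8, 1, 3
d = rank(u) − rank(v): 0, 1, 0, -1, 0, 0, 2, -2; Σd² = 10
ρ = 1 − 6Σd² / [n(n²−1)] = 1 − 6×10 / (8×63) = 1 − 60/504 ≈ 0.8810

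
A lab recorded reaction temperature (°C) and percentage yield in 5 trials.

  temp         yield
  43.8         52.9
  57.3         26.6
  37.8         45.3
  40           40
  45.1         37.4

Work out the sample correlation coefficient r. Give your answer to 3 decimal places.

-0.739

n = 5, Σx = 224, Σy = 202.2, Σx² = 10264.58, Σy² = 8556.82, Σxy = 8840.28
nΣxy − ΣxΣy = 44201.4 − 45292.8 = -1091.4
nΣx² − (Σx)² = 51322.9 − 50176 = 1146.9; nΣy² − (Σy)² = 42784.1 − 40884.84 = 1899.26
r = -1091.4 / √(1146.9 × 1899.26) = -1091.4 / 1475.8934 ≈ -0.739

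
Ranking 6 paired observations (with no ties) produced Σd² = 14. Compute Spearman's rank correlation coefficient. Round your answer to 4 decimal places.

ρ = 1 − 6Σd² / [n(n²−1)] = 1 − 6×14 / (6×35)
  = 1 − 84/210 = 1 − 0.40000 ≈ 0.6000

0.6000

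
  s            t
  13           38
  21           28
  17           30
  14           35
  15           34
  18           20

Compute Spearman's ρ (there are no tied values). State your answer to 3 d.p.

Rank s: 1, 6, 4, 2, 3, 5
Rank t: 6, 2, 3, 5, 4, 1
d = rank(s) − rank(t): -5, 4, 1, -3, -1, 4; Σd² = 68
ρ = 1 − 6Σd² / [n(n²−1)] = 1 − 6×68 / (6×35) = 1 − 408/210 ≈ -0.943

-0.943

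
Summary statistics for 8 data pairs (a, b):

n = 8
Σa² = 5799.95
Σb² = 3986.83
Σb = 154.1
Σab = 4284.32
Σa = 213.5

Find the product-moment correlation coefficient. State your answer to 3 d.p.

r = (nΣab − ΣaΣb) / √[(nΣa² − (Σa)²)(nΣb² − (Σb)²)]
Numerator: 8×4284.32 − 213.5×154.1 = 1374.21
Denominator: √[(46399.6 − 45582.25)(31894.64 − 23746.81)] = √[817.35 × 8147.83] = 2580.6257
r = 1374.21 / 2580.6257 ≈ 0.533

0.533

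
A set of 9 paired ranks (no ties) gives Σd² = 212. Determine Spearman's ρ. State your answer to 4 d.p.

-0.7667

ρ = 1 − 6Σd² / [n(n²−1)] = 1 − 6×212 / (9×80)
  = 1 − 1272/720 = 1 − 1.76667 ≈ -0.7667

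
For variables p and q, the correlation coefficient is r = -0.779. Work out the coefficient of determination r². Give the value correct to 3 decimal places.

0.607

r² = (-0.779)² = 0.607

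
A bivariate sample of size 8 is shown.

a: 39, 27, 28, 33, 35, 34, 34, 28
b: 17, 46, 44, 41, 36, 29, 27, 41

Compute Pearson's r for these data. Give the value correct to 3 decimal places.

n = 8, Σa = 258, Σb = 281, Σa² = 8444, Σb² = 10569, Σab = 8802
nΣab − ΣaΣb = 70416 − 72498 = -2082
nΣa² − (Σa)² = 67552 − 66564 = 988; nΣb² − (Σb)² = 84552 − 78961 = 5591
r = -2082 / √(988 × 5591) = -2082 / 2350.2996 ≈ -0.886

-0.886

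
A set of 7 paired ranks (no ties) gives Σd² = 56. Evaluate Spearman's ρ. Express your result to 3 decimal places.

0.000

ρ = 1 − 6Σd² / [n(n²−1)] = 1 − 6×56 / (7×48)
  = 1 − 336/336 = 1 − 1.0000 ≈ 0.000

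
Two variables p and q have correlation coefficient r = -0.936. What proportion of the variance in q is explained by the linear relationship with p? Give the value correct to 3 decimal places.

0.876

r² = (-0.936)² = 0.876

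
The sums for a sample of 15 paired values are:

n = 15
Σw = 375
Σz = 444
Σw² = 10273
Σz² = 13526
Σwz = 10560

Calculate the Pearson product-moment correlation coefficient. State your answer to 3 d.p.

r = (nΣwz − ΣwΣz) / √[(nΣw² − (Σw)²)(nΣz² − (Σz)²)]
Numerator: 15×10560 − 375×444 = -8100
Denominator: √[(154095 − 140625)(202890 − 197136)] = √[13470 × 5754] = 8803.7708
r = -8100 / 8803.7708 ≈ -0.920

-0.920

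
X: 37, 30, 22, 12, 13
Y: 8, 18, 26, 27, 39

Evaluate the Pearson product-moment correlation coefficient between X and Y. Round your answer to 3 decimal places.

n = 5, ΣX = 114, ΣY = 118, ΣX² = 3066, ΣY² = 3314, ΣXY = 2239
nΣXY − ΣXΣY = 11195 − 13452 = -2257
nΣX² − (ΣX)² = 15330 − 12996 = 2334; nΣY² − (ΣY)² = 16570 − 13924 = 2646
r = -2257 / √(2334 × 2646) = -2257 / 2485.1084 ≈ -0.908

-0.908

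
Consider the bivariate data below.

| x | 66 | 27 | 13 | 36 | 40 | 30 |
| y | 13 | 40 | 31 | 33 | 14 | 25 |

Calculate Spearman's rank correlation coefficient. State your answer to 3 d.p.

-0.714

Rank x: 6, 2, 1, 4, 5, 3
Rank y: 1, 6, 4, 5, 2, 3
d = rank(x) − rank(y): 5, -4, -3, -1, 3, 0; Σd² = 60
ρ = 1 − 6Σd² / [n(n²−1)] = 1 − 6×60 / (6×35) = 1 − 360/210 ≈ -0.714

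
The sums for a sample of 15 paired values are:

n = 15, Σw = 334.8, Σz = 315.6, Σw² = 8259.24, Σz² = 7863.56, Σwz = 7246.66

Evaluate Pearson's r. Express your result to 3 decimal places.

0.206

r = (nΣwz − ΣwΣz) / √[(nΣw² − (Σw)²)(nΣz² − (Σz)²)]
Numerator: 15×7246.66 − 334.8×315.6 = 3037.02
Denominator: √[(123888.6 − 112091.04)(117953.4 − 99603.36)] = √[11797.56 × 18350.04] = 14713.4530
r = 3037.02 / 14713.4530 ≈ 0.206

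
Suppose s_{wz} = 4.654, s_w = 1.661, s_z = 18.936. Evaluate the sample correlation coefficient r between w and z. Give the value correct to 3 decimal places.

r = Cov(w,z) / (s_w · s_z) = 4.654 / (1.661 × 18.936)
  = 4.654 / 31.4527 ≈ 0.148

0.148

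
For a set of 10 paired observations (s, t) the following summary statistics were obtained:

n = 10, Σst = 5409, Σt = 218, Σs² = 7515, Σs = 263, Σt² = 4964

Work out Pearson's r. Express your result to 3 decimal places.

r = (nΣst − ΣsΣt) / √[(nΣs² − (Σs)²)(nΣt² − (Σt)²)]
Numerator: 10×5409 − 263×218 = -3244
Denominator: √[(75150 − 69169)(49640 − 47524)] = √[5981 × 2116] = 3557.4986
r = -3244 / 3557.4986 ≈ -0.912

-0.912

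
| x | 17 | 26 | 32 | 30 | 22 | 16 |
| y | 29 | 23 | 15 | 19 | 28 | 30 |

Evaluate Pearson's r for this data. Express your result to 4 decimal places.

n = 6, Σx = 143, Σy = 144, Σx² = 3629, Σy² = 3640, Σxy = 3237
nΣxy − ΣxΣy = 19422 − 20592 = -1170
nΣx² − (Σx)² = 21774 − 20449 = 1325; nΣy² − (Σy)² = 21840 − 20736 = 1104
r = -1170 / √(1325 × 1104) = -1170 / 1209.4627 ≈ -0.9674

-0.9674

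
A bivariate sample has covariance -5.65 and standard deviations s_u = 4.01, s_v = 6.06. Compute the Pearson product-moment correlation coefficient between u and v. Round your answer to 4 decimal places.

-0.2325

r = Cov(u,v) / (s_u · s_v) = -5.65 / (4.01 × 6.06)
  = -5.65 / 24.3006 ≈ -0.2325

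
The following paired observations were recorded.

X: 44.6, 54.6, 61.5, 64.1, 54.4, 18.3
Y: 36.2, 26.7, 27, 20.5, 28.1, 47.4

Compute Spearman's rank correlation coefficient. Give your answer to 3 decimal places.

-0.943

Rank X: 2, 4, 5, 6, 3, 1
Rank Y: 5, 2, 3, 1, 4, 6
d = rank(X) − rank(Y): -3, 2, 2, 5, -1, -5; Σd² = 68
ρ = 1 − 6Σd² / [n(n²−1)] = 1 − 6×68 / (6×35) = 1 − 408/210 ≈ -0.943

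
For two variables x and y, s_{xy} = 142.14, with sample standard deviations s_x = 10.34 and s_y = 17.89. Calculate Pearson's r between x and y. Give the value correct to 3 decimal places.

0.768

r = Cov(x,y) / (s_x · s_y) = 142.14 / (10.34 × 17.89)
  = 142.14 / 184.9826 ≈ 0.768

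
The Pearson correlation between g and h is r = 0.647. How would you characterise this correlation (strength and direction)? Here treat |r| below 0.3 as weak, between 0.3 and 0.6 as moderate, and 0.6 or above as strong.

r = 0.647 > 0 so the relationship is positive.
|r| = 0.647, which falls in the strong range.

strong positive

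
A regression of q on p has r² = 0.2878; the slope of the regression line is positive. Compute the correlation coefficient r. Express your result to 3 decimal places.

0.536

|r| = √0.2878 = 0.536
The association is positive, so r = 0.536.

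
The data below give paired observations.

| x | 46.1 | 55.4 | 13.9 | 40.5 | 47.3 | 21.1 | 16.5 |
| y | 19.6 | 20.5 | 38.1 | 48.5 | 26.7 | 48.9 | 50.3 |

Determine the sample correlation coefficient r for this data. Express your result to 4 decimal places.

-0.7455

n = 7, Σx = 240.8, Σy = 252.6, Σx² = 9982.58, Σy² = 10242.46, Σxy = 7657.75
nΣxy − ΣxΣy = 53604.25 − 60826.08 = -7221.83
nΣx² − (Σx)² = 69878.06 − 57984.64 = 11893.42; nΣy² − (Σy)² = 71697.22 − 63806.76 = 7890.46
r = -7221.83 / √(11893.42 × 7890.46) = -7221.83 / 9687.3399 ≈ -0.7455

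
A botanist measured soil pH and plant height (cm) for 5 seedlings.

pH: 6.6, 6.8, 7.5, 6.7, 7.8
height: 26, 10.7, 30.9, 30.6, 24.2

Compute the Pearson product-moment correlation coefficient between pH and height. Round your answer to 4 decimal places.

n = 5, Σx = 35.4, Σy = 122.4, Σx² = 251.78, Σy² = 3267.3, Σxy = 869.89
nΣxy − ΣxΣy = 4349.45 − 4332.96 = 16.49
nΣx² − (Σx)² = 1258.9 − 1253.16 = 5.74; nΣy² − (Σy)² = 16336.5 − 14981.76 = 1354.74
r = 16.49 / √(5.74 × 1354.74) = 16.49 / 88.1828 ≈ 0.1870

0.1870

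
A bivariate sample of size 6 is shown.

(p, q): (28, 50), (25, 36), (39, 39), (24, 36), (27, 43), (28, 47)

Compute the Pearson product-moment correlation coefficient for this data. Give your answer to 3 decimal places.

n = 6, Σp = 171, Σq = 251, Σp² = 5019, Σq² = 10671, Σpq = 7162
nΣpq − ΣpΣq = 42972 − 42921 = 51
nΣp² − (Σp)² = 30114 − 29241 = 873; nΣq² − (Σq)² = 64026 − 63001 = 1025
r = 51 / √(873 × 1025) = 51 / 945.9519 ≈ 0.054

0.054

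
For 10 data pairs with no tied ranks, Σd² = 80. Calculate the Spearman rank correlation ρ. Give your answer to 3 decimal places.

ρ = 1 − 6Σd² / [n(n²−1)] = 1 − 6×80 / (10×99)
  = 1 − 480/990 = 1 − 0.4848 ≈ 0.515

0.515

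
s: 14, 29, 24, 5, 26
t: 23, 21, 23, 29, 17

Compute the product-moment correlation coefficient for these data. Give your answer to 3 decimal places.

-0.842

n = 5, Σs = 98, Σt = 113, Σs² = 2314, Σt² = 2629, Σst = 2070
nΣst − ΣsΣt = 10350 − 11074 = -724
nΣs² − (Σs)² = 11570 − 9604 = 1966; nΣt² − (Σt)² = 13145 − 12769 = 376
r = -724 / √(1966 × 376) = -724 / 859.7767 ≈ -0.842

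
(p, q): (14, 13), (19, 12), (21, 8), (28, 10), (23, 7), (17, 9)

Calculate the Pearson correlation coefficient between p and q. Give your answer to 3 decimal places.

n = 6, Σp = 122, Σq = 59, Σp² = 2600, Σq² = 607, Σpq = 1172
nΣpq − ΣpΣq = 7032 − 7198 = -166
nΣp² − (Σp)² = 15600 − 14884 = 716; nΣq² − (Σq)² = 3642 − 3481 = 161
r = -166 / √(716 × 161) = -166 / 339.5232 ≈ -0.489

-0.489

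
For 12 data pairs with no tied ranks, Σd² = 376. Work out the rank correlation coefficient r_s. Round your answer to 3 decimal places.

-0.315

ρ = 1 − 6Σd² / [n(n²−1)] = 1 − 6×376 / (12×143)
  = 1 − 2256/1716 = 1 − 1.3147 ≈ -0.315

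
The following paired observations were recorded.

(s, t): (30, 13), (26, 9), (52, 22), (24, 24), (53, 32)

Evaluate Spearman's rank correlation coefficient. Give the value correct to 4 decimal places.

0.4000

Rank s: 3, 2, 4, 1, 5
Rank t: 2, 1, 3, 4, 5
d = rank(s) − rank(t): 1, 1, 1, -3, 0; Σd² = 12
ρ = 1 − 6Σd² / [n(n²−1)] = 1 − 6×12 / (5×24) = 1 − 72/120 ≈ 0.4000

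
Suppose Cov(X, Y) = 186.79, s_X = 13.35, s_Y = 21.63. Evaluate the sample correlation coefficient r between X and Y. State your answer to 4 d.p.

0.6469

r = Cov(X,Y) / (s_X · s_Y) = 186.79 / (13.35 × 21.63)
  = 186.79 / 288.7605 ≈ 0.6469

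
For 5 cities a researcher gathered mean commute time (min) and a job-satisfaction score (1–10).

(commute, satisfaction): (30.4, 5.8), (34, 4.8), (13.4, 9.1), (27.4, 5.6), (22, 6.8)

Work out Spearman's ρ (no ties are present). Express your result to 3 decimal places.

Rank commute: 4, 5, 1, 3, 2
Rank satisfaction: 3, 1, 5, 2, 4
d = rank(commute) − rank(satisfaction): 1, 4, -4, 1, -2; Σd² = 38
ρ = 1 − 6Σd² / [n(n²−1)] = 1 − 6×38 / (5×24) = 1 − 228/120 ≈ -0.900

-0.900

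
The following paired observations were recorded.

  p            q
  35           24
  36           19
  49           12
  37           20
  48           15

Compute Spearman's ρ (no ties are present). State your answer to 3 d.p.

Rank p: 1, 2, 5, 3, 4
Rank q: 5, 3, 1, 4, 2
d = rank(p) − rank(q): -4, -1, 4, -1, 2; Σd² = 38
ρ = 1 − 6Σd² / [n(n²−1)] = 1 − 6×38 / (5×24) = 1 − 228/120 ≈ -0.900

-0.900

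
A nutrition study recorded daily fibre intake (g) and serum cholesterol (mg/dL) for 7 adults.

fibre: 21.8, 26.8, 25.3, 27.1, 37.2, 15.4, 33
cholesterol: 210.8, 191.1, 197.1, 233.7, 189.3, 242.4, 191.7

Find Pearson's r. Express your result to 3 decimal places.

-0.726

n = 7, Σx = 186.6, Σy = 1456.1, Σx² = 5277.98, Σy² = 305761.09, Σxy = 38137.84
nΣxy − ΣxΣy = 266964.88 − 271708.26 = -4743.38
nΣx² − (Σx)² = 36945.86 − 34819.56 = 2126.3; nΣy² − (Σy)² = 2140327.63 − 2120227.21 = 20100.42
r = -4743.38 / √(2126.3 × 20100.42) = -4743.38 / 6537.5472 ≈ -0.726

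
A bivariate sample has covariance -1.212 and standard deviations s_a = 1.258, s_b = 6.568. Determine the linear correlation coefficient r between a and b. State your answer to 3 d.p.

r = Cov(a,b) / (s_a · s_b) = -1.212 / (1.258 × 6.568)
  = -1.212 / 8.2625 ≈ -0.147

-0.147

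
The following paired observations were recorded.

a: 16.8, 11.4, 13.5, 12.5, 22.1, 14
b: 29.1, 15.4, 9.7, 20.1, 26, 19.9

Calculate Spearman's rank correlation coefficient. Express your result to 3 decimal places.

Rank a: 5, 1, 3, 2, 6, 4
Rank b: 6, 2, 1, 4, 5, 3
d = rank(a) − rank(b): -1, -1, 2, -2, 1, 1; Σd² = 12
ρ = 1 − 6Σd² / [n(n²−1)] = 1 − 6×12 / (6×35) = 1 − 72/210 ≈ 0.657

0.657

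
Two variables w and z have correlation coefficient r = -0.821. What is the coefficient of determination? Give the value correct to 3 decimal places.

0.674

r² = (-0.821)² = 0.674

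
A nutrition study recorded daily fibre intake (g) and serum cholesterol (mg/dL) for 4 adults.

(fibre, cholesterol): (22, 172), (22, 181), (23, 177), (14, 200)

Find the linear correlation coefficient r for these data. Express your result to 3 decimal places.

-0.945

n = 4, Σx = 81, Σy = 730, Σx² = 1693, Σy² = 133674, Σxy = 14637
nΣxy − ΣxΣy = 58548 − 59130 = -582
nΣx² − (Σx)² = 6772 − 6561 = 211; nΣy² − (Σy)² = 534696 − 532900 = 1796
r = -582 / √(211 × 1796) = -582 / 615.5940 ≈ -0.945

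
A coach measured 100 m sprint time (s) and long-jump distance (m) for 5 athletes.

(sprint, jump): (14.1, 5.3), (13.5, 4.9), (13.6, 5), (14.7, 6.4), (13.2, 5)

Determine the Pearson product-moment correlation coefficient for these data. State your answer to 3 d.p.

n = 5, Σx = 69.1, Σy = 26.6, Σx² = 956.35, Σy² = 143.06, Σxy = 368.96
nΣxy − ΣxΣy = 1844.8 − 1838.06 = 6.74
nΣx² − (Σx)² = 4781.75 − 4774.81 = 6.94; nΣy² − (Σy)² = 715.3 − 707.56 = 7.74
r = 6.74 / √(6.94 × 7.74) = 6.74 / 7.3291 ≈ 0.920

0.920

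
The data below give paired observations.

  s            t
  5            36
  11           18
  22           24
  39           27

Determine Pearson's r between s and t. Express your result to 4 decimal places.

n = 4, Σs = 77, Σt = 105, Σs² = 2151, Σt² = 2925, Σst = 1959
nΣst − ΣsΣt = 7836 − 8085 = -249
nΣs² − (Σs)² = 8604 − 5929 = 2675; nΣt² − (Σt)² = 11700 − 11025 = 675
r = -249 / √(2675 × 675) = -249 / 1343.7355 ≈ -0.1853

-0.1853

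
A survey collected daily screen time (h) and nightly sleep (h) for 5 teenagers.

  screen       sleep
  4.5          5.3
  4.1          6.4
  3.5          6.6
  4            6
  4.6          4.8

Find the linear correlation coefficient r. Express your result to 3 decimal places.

n = 5, Σx = 20.7, Σy = 29.1, Σx² = 86.47, Σy² = 171.65, Σxy = 119.27
nΣxy − ΣxΣy = 596.35 − 602.37 = -6.02
nΣx² − (Σx)² = 432.35 − 428.49 = 3.86; nΣy² − (Σy)² = 858.25 − 846.81 = 11.44
r = -6.02 / √(3.86 × 11.44) = -6.02 / 6.6452 ≈ -0.906

-0.906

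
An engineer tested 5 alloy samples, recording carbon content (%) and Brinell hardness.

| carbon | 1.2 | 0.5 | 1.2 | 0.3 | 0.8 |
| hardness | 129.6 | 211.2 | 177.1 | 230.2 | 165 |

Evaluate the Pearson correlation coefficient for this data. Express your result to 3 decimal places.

-0.870

n = 5, Σx = 4, Σy = 913.1, Σx² = 3.86, Σy² = 172983.05, Σxy = 674.7
nΣxy − ΣxΣy = 3373.5 − 3652.4 = -278.9
nΣx² − (Σx)² = 19.3 − 16 = 3.3; nΣy² − (Σy)² = 864915.25 − 833751.61 = 31163.64
r = -278.9 / √(3.3 × 31163.64) = -278.9 / 320.6868 ≈ -0.870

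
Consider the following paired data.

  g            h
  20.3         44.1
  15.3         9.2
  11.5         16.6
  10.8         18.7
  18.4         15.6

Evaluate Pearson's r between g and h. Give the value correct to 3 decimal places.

n = 5, Σg = 76.3, Σh = 104.2, Σg² = 1233.63, Σh² = 2898.06, Σgh = 1715.89
nΣgh − ΣgΣh = 8579.45 − 7950.46 = 628.99
nΣg² − (Σg)² = 6168.15 − 5821.69 = 346.46; nΣh² − (Σh)² = 14490.3 − 10857.64 = 3632.66
r = 628.99 / √(346.46 × 3632.66) = 628.99 / 1121.8607 ≈ 0.561

0.561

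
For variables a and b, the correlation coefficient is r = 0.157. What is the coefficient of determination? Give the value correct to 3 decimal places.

0.025

r² = (0.157)² = 0.025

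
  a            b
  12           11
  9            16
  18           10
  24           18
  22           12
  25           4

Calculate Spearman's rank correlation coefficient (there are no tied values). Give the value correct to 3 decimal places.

-0.257

Rank a: 2, 1, 3, 5, 4, 6
Rank b: 3, 5, 2, 6, 4, 1
d = rank(a) − rank(b): -1, -4, 1, -1, 0, 5; Σd² = 44
ρ = 1 − 6Σd² / [n(n²−1)] = 1 − 6×44 / (6×35) = 1 − 264/210 ≈ -0.257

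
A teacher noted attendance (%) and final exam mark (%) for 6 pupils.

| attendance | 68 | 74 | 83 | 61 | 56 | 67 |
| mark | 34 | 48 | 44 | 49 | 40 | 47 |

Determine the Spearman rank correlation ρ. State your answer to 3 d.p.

-0.029

Rank attendance: 4, 5, 6, 2, 1, 3
Rank mark: 1, 5, 3, 6, 2, 4
d = rank(attendance) − rank(mark): 3, 0, 3, -4, -1, -1; Σd² = 36
ρ = 1 − 6Σd² / [n(n²−1)] = 1 − 6×36 / (6×35) = 1 − 216/210 ≈ -0.029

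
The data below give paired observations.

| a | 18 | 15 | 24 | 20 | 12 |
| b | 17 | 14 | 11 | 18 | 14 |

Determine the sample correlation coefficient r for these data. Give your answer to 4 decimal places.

n = 5, Σa = 89, Σb = 74, Σa² = 1669, Σb² = 1126, Σab = 1308
nΣab − ΣaΣb = 6540 − 6586 = -46
nΣa² − (Σa)² = 8345 − 7921 = 424; nΣb² − (Σb)² = 5630 − 5476 = 154
r = -46 / √(424 × 154) = -46 / 255.5308 ≈ -0.1800

-0.1800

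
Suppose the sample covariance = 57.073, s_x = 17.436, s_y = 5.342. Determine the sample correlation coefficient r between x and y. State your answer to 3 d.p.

0.613

r = Cov(x,y) / (s_x · s_y) = 57.073 / (17.436 × 5.342)
  = 57.073 / 93.1431 ≈ 0.613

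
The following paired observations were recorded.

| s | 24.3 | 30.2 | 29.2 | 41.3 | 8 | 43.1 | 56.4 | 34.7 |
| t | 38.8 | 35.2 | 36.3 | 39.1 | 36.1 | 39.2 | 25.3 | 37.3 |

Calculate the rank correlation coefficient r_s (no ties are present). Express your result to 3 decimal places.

0.095

Rank s: 2, 4, 3, 6, 1, 7, 8, 5
Rank t: 6, 2, 4, 7, 3, 8, 1, 5
d = rank(s) − rank(t): -4, 2, -1, -1, -2, -1, 7, 0; Σd² = 76
ρ = 1 − 6Σd² / [n(n²−1)] = 1 − 6×76 / (8×63) = 1 − 456/504 ≈ 0.095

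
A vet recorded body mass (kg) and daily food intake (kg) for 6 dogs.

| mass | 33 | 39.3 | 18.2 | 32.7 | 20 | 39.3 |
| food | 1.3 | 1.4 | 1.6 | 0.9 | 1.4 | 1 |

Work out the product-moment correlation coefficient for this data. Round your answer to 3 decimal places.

-0.602

n = 6, Σx = 182.5, Σy = 7.6, Σx² = 5978.51, Σy² = 9.98, Σxy = 223.77
nΣxy − ΣxΣy = 1342.62 − 1387 = -44.38
nΣx² − (Σx)² = 35871.06 − 33306.25 = 2564.81; nΣy² − (Σy)² = 59.88 − 57.76 = 2.12
r = -44.38 / √(2564.81 × 2.12) = -44.38 / 73.7387 ≈ -0.602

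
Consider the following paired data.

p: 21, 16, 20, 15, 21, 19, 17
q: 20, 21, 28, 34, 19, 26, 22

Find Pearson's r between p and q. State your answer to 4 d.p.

n = 7, Σp = 129, Σq = 170, Σp² = 2413, Σq² = 4302, Σpq = 3093
nΣpq − ΣpΣq = 21651 − 21930 = -279
nΣp² − (Σp)² = 16891 − 16641 = 250; nΣq² − (Σq)² = 30114 − 28900 = 1214
r = -279 / √(250 × 1214) = -279 / 550.9083 ≈ -0.5064

-0.5064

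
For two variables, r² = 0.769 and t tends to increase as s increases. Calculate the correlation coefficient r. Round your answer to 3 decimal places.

|r| = √0.769 = 0.877
The association is positive, so r = 0.877.

0.877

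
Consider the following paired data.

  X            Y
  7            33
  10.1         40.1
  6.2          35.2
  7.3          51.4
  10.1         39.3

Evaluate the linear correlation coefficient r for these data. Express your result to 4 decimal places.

0.1254

n = 5, ΣX = 40.7, ΣY = 199, ΣX² = 344.75, ΣY² = 8122.5, ΣXY = 1626.4
nΣXY − ΣXΣY = 8132 − 8099.3 = 32.7
nΣX² − (ΣX)² = 1723.75 − 1656.49 = 67.26; nΣY² − (ΣY)² = 40612.5 − 39601 = 1011.5
r = 32.7 / √(67.26 × 1011.5) = 32.7 / 260.8323 ≈ 0.1254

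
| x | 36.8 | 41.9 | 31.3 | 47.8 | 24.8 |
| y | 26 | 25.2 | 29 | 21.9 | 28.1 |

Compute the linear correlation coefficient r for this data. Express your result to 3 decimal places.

-0.913

n = 5, Σx = 182.6, Σy = 130.2, Σx² = 6989.42, Σy² = 3421.26, Σxy = 4664.08
nΣxy − ΣxΣy = 23320.4 − 23774.52 = -454.12
nΣx² − (Σx)² = 34947.1 − 33342.76 = 1604.34; nΣy² − (Σy)² = 17106.3 − 16952.04 = 154.26
r = -454.12 / √(1604.34 × 154.26) = -454.12 / 497.4791 ≈ -0.913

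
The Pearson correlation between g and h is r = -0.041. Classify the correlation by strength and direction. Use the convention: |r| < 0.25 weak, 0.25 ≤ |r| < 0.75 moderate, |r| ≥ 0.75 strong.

weak negative

r = -0.041 < 0 so the relationship is negative.
|r| = 0.041, which falls in the weak range.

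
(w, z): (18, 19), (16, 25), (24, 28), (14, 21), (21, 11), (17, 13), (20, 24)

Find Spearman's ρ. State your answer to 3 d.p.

0.071

Rank w: 4, 2, 7, 1, 6, 3, 5
Rank z: 3, 6, 7, 4, 1, 2, 5
d = rank(w) − rank(z): 1, -4, 0, -3, 5, 1, 0; Σd² = 52
ρ = 1 − 6Σd² / [n(n²−1)] = 1 − 6×52 / (7×48) = 1 − 312/336 ≈ 0.071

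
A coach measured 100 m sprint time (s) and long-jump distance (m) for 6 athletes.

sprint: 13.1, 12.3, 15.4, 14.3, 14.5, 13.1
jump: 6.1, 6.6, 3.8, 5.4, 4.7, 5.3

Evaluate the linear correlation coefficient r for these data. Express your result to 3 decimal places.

n = 6, Σx = 82.7, Σy = 31.9, Σx² = 1146.41, Σy² = 174.55, Σxy = 434.41
nΣxy − ΣxΣy = 2606.46 − 2638.13 = -31.67
nΣx² − (Σx)² = 6878.46 − 6839.29 = 39.17; nΣy² − (Σy)² = 1047.3 − 1017.61 = 29.69
r = -31.67 / √(39.17 × 29.69) = -31.67 / 34.1022 ≈ -0.929

-0.929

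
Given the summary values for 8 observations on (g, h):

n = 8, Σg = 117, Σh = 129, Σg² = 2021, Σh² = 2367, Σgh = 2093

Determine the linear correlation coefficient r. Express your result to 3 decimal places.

0.692

r = (nΣgh − ΣgΣh) / √[(nΣg² − (Σg)²)(nΣh² − (Σh)²)]
Numerator: 8×2093 − 117×129 = 1651
Denominator: √[(16168 − 13689)(18936 − 16641)] = √[2479 × 2295] = 2385.2264
r = 1651 / 2385.2264 ≈ 0.692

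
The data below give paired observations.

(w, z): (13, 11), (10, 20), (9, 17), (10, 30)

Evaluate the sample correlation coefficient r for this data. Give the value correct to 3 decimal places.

-0.558

n = 4, Σw = 42, Σz = 78, Σw² = 450, Σz² = 1710, Σwz = 796
nΣwz − ΣwΣz = 3184 − 3276 = -92
nΣw² − (Σw)² = 1800 − 1764 = 36; nΣz² − (Σz)² = 6840 − 6084 = 756
r = -92 / √(36 × 756) = -92 / 164.9727 ≈ -0.558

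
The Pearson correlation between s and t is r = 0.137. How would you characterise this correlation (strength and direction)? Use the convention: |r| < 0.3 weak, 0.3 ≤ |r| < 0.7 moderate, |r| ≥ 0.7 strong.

r = 0.137 > 0 so the relationship is positive.
|r| = 0.137, which falls in the weak range.

weak positive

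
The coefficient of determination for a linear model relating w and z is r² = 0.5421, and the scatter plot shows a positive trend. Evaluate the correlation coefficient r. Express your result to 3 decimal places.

0.736

|r| = √0.5421 = 0.736
The association is positive, so r = 0.736.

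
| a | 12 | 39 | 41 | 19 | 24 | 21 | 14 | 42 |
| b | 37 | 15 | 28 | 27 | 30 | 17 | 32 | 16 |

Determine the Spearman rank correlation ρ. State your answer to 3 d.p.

Rank a: 1, 6, 7, 3, 5, 4, 2, 8
Rank b: 8, 1, 5, 4, 6, 3, 7, 2
d = rank(a) − rank(b): -7, 5, 2, -1, -1, 1, -5, 6; Σd² = 142
ρ = 1 − 6Σd² / [n(n²−1)] = 1 − 6×142 / (8×63) = 1 − 852/504 ≈ -0.690

-0.690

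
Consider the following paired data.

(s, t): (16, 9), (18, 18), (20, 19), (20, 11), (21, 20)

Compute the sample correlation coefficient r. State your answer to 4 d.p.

n = 5, Σs = 95, Σt = 77, Σs² = 1821, Σt² = 1287, Σst = 1488
nΣst − ΣsΣt = 7440 − 7315 = 125
nΣs² − (Σs)² = 9105 − 9025 = 80; nΣt² − (Σt)² = 6435 − 5929 = 506
r = 125 / √(80 × 506) = 125 / 201.1964 ≈ 0.6213

0.6213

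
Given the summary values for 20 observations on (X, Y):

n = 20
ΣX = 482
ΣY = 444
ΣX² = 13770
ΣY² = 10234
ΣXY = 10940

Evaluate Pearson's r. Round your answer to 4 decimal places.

r = (nΣXY − ΣXΣY) / √[(nΣX² − (ΣX)²)(nΣY² − (ΣY)²)]
Numerator: 20×10940 − 482×444 = 4792
Denominator: √[(275400 − 232324)(204680 − 197136)] = √[43076 × 7544] = 18026.7952
r = 4792 / 18026.7952 ≈ 0.2658

0.2658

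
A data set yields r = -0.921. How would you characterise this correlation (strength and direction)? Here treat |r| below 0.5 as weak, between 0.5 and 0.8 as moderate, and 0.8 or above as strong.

strong negative

r = -0.921 < 0 so the relationship is negative.
|r| = 0.921, which falls in the strong range.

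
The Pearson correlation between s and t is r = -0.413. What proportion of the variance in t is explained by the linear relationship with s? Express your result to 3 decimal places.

r² = (-0.413)² = 0.171

0.171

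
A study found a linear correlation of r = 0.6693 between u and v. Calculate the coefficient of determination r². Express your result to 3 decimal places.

0.448

r² = (0.6693)² = 0.448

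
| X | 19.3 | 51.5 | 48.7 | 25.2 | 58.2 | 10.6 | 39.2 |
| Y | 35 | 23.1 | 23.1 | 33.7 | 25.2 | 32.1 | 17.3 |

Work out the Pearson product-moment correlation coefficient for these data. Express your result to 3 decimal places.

-0.723

n = 7, ΣX = 252.7, ΣY = 189.5, ΣX² = 11067.71, ΣY² = 5392.65, ΣXY = 6324.42
nΣXY − ΣXΣY = 44270.94 − 47886.65 = -3615.71
nΣX² − (ΣX)² = 77473.97 − 63857.29 = 13616.68; nΣY² − (ΣY)² = 37748.55 − 35910.25 = 1838.3
r = -3615.71 / √(13616.68 × 1838.3) = -3615.71 / 5003.1533 ≈ -0.723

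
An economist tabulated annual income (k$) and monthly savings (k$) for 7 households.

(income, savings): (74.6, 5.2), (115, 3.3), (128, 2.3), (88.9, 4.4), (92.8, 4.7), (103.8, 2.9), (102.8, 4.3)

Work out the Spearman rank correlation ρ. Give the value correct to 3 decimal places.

-0.929

Rank income: 1, 6, 7, 2, 3, 5, 4
Rank savings: 7, 3, 1, 5, 6, 2, 4
d = rank(income) − rank(savings): -6, 3, 6, -3, -3, 3, 0; Σd² = 108
ρ = 1 − 6Σd² / [n(n²−1)] = 1 − 6×108 / (7×48) = 1 − 648/336 ≈ -0.929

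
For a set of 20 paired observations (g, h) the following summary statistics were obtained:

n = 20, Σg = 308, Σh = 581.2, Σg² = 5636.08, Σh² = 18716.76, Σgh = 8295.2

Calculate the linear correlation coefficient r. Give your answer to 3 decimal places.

-0.513

r = (nΣgh − ΣgΣh) / √[(nΣg² − (Σg)²)(nΣh² − (Σh)²)]
Numerator: 20×8295.2 − 308×581.2 = -13105.6
Denominator: √[(112721.6 − 94864)(374335.2 − 337793.44)] = √[17857.6 × 36541.76] = 25545.0217
r = -13105.6 / 25545.0217 ≈ -0.513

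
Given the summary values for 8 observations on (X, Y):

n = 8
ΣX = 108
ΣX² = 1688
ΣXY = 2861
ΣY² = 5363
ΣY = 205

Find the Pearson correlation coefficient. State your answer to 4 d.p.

0.5882

r = (nΣXY − ΣXΣY) / √[(nΣX² − (ΣX)²)(nΣY² − (ΣY)²)]
Numerator: 8×2861 − 108×205 = 748
Denominator: √[(13504 − 11664)(42904 − 42025)] = √[1840 × 879] = 1271.7547
r = 748 / 1271.7547 ≈ 0.5882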